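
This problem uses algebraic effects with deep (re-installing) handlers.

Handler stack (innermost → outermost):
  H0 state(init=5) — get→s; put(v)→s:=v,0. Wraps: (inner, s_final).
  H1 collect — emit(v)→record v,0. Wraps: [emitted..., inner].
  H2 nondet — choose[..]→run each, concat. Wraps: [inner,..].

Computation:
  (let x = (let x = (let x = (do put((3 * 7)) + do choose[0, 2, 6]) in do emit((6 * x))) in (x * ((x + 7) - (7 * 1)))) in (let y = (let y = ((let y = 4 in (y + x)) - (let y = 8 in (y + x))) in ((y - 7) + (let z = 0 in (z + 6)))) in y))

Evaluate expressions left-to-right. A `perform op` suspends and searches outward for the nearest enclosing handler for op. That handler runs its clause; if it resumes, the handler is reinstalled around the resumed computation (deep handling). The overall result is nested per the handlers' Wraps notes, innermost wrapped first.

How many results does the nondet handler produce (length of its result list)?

Step-by-step:
put(21) @ H0 ⇒ s:=21
choose[0, 2, 6] @ H2
  branch[0] choose=0:
    emit(0) @ H1 ⇒ out+=0
    H0 returns (-5, 21)
    H1 returns [0, (-5, 21)]
    H2 returns [[0, (-5, 21)]]
  branch[1] choose=2:
    emit(12) @ H1 ⇒ out+=12
    H0 returns (-5, 21)
    H1 returns [12, (-5, 21)]
    H2 returns [[12, (-5, 21)]]
  branch[2] choose=6:
    emit(36) @ H1 ⇒ out+=36
    H0 returns (-5, 21)
    H1 returns [36, (-5, 21)]
    H2 returns [[36, (-5, 21)]]
= [[0, (-5, 21)], [12, (-5, 21)], [36, (-5, 21)]]

Answer: 3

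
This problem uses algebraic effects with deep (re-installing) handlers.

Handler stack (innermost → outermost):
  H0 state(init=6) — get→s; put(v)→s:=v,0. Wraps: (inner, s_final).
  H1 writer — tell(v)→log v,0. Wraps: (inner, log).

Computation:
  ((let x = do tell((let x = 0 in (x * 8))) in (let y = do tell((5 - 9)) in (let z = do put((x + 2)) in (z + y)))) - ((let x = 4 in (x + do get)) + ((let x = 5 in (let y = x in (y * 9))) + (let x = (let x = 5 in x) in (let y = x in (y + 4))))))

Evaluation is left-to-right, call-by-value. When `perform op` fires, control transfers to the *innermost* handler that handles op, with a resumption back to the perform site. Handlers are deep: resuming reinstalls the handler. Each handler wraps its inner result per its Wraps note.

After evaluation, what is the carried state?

Step-by-step:
tell(0) @ H1 ⇒ log+=0
tell(-4) @ H1 ⇒ log+=-4
put(2) @ H0 ⇒ s:=2
get @ H0 ⇒ 2
H0 returns (-60, 2)
H1 returns ((-60, 2), (0, -4))
= ((-60, 2), (0, -4))

Answer: 2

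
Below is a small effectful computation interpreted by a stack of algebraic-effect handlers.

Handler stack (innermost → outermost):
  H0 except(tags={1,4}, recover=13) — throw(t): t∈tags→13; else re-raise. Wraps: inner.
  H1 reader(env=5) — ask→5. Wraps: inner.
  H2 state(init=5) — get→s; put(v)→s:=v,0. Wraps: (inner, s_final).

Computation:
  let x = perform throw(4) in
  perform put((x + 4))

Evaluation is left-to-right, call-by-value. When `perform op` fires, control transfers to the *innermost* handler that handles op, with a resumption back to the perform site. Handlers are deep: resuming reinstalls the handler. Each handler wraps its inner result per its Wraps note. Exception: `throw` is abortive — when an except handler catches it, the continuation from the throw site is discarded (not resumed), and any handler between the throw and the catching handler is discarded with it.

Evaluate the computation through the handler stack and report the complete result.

Answer: (13, 5)

Working:
throw(4) @ H0 caught ⇒ 13
H1 returns 13
H2 returns (13, 5)
= (13, 5)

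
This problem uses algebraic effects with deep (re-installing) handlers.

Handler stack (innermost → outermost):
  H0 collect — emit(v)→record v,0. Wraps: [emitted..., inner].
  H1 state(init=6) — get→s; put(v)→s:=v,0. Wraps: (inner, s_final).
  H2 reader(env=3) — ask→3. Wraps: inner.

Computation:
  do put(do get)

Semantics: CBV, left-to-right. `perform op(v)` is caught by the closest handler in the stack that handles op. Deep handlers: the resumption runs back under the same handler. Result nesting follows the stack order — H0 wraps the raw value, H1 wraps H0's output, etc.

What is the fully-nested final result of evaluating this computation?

Evaluation trace:
get @ H1 ⇒ 6
put(6) @ H1 ⇒ s:=6
H0 returns [0]
H1 returns ([0], 6)
H2 returns ([0], 6)
= ([0], 6)

Answer: ([0], 6)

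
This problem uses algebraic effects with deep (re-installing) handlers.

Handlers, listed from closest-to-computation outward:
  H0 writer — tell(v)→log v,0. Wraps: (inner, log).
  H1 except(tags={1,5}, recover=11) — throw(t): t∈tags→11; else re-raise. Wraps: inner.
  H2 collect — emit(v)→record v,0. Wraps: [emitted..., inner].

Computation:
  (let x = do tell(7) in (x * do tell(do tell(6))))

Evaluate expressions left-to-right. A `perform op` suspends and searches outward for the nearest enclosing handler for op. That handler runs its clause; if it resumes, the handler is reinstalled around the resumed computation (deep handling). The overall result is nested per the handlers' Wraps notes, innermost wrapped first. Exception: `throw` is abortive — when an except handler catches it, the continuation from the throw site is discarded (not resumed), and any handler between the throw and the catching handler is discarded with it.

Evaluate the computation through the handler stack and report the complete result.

Answer: [(0, (7, 6, 0))]

Working:
tell(7) @ H0 ⇒ log+=7
tell(6) @ H0 ⇒ log+=6
tell(0) @ H0 ⇒ log+=0
H0 returns (0, (7, 6, 0))
H1 returns (0, (7, 6, 0))
H2 returns [(0, (7, 6, 0))]
= [(0, (7, 6, 0))]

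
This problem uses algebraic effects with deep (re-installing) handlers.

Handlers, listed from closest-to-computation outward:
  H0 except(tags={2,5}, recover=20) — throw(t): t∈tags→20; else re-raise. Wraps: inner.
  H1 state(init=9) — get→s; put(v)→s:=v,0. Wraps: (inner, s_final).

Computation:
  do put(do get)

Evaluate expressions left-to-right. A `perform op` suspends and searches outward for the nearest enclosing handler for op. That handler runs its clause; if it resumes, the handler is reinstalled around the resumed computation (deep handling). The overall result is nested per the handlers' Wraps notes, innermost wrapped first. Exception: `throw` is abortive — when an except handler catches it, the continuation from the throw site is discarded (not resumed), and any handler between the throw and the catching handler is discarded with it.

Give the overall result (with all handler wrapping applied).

Evaluation trace:
get @ H1 ⇒ 9
put(9) @ H1 ⇒ s:=9
H0 returns 0
H1 returns (0, 9)
= (0, 9)

Answer: (0, 9)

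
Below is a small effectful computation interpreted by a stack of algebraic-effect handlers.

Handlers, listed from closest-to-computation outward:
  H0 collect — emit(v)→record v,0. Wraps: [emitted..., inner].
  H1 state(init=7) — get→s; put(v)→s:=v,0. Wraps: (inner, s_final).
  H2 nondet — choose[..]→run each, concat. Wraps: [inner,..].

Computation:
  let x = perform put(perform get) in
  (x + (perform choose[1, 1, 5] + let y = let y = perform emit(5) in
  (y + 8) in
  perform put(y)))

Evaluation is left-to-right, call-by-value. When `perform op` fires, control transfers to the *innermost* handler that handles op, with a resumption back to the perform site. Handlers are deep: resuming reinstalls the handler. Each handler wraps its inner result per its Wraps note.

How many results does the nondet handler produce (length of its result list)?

Answer: 3

Step-by-step:
get @ H1 ⇒ 7
put(7) @ H1 ⇒ s:=7
choose[1, 1, 5] @ H2
  branch[0] choose=1:
    emit(5) @ H0 ⇒ out+=5
    put(8) @ H1 ⇒ s:=8
    H0 returns [5, 1]
    H1 returns ([5, 1], 8)
    H2 returns [([5, 1], 8)]
  branch[1] choose=1:
    emit(5) @ H0 ⇒ out+=5
    put(8) @ H1 ⇒ s:=8
    H0 returns [5, 1]
    H1 returns ([5, 1], 8)
    H2 returns [([5, 1], 8)]
  branch[2] choose=5:
    emit(5) @ H0 ⇒ out+=5
    put(8) @ H1 ⇒ s:=8
    H0 returns [5, 5]
    H1 returns ([5, 5], 8)
    H2 returns [([5, 5], 8)]
= [([5, 1], 8), ([5, 1], 8), ([5, 5], 8)]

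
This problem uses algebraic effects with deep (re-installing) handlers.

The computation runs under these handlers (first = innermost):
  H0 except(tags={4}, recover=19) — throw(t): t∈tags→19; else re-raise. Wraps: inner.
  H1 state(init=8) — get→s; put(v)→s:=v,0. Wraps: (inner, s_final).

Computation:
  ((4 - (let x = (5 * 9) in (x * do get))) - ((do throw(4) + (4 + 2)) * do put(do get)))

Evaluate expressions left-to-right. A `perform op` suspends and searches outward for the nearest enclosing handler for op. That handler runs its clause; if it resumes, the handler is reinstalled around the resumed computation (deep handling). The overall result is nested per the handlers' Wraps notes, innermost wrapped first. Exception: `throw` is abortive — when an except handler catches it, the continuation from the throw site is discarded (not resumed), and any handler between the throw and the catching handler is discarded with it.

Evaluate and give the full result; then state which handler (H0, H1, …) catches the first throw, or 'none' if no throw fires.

Step-by-step:
get @ H1 ⇒ 8
throw(4) @ H0 caught ⇒ 19
H1 returns (19, 8)
= (19, 8)

Answer: (19, 8) ; first throw caught by: H0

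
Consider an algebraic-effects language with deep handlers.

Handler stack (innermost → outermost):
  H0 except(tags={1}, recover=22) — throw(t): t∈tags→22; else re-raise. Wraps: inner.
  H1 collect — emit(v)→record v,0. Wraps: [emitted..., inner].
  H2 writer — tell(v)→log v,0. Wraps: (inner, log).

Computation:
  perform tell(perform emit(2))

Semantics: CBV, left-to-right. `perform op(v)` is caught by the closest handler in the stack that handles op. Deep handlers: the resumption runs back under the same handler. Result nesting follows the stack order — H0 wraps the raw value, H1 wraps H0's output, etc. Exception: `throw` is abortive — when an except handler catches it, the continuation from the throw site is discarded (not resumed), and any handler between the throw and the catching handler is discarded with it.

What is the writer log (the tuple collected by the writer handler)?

Evaluation trace:
emit(2) @ H1 ⇒ out+=2
tell(0) @ H2 ⇒ log+=0
H0 returns 0
H1 returns [2, 0]
H2 returns ([2, 0], (0))
= ([2, 0], (0))

Answer: (0)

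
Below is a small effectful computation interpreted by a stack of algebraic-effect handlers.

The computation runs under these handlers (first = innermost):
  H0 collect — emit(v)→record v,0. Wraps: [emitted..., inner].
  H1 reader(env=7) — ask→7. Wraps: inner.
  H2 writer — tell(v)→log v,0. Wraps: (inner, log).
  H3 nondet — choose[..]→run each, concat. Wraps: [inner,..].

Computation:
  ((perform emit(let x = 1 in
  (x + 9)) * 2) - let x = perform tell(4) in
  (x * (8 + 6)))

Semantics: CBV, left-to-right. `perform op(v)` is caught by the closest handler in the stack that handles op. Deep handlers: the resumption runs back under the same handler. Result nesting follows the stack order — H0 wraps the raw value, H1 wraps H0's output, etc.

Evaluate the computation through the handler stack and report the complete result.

Evaluation trace:
emit(10) @ H0 ⇒ out+=10
tell(4) @ H2 ⇒ log+=4
H0 returns [10, 0]
H1 returns [10, 0]
H2 returns ([10, 0], (4))
H3 returns [([10, 0], (4))]
= [([10, 0], (4))]

Answer: [([10, 0], (4))]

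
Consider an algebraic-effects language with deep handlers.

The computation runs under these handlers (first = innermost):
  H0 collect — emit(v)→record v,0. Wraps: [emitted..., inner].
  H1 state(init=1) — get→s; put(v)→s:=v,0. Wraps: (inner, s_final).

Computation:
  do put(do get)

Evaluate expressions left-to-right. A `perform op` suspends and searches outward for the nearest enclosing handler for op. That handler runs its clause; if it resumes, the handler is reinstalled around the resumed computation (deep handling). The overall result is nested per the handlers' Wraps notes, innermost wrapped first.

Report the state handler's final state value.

Answer: 1

Working:
get @ H1 ⇒ 1
put(1) @ H1 ⇒ s:=1
H0 returns [0]
H1 returns ([0], 1)
= ([0], 1)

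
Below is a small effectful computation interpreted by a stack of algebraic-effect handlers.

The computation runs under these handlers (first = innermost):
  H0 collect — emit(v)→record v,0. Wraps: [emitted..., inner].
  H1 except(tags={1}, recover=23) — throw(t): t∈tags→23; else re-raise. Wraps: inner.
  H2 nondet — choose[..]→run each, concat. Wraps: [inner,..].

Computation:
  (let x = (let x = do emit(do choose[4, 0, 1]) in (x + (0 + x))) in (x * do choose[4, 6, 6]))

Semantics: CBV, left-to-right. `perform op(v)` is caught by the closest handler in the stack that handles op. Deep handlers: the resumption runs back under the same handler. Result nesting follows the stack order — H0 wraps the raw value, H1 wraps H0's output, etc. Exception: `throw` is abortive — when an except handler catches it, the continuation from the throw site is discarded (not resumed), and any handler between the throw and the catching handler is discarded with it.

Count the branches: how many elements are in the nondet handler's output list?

Step-by-step:
choose[4, 0, 1] @ H2
  branch[0] choose=4:
    emit(4) @ H0 ⇒ out+=4
    choose[4, 6, 6] @ H2
      branch[0] choose=4:
        H0 returns [4, 0]
        H1 returns [4, 0]
        H2 returns [[4, 0]]
      branch[1] choose=6:
        H0 returns [4, 0]
        H1 returns [4, 0]
        H2 returns [[4, 0]]
      branch[2] choose=6:
        H0 returns [4, 0]
        H1 returns [4, 0]
        H2 returns [[4, 0]]
  branch[1] choose=0:
    emit(0) @ H0 ⇒ out+=0
    choose[4, 6, 6] @ H2
      branch[0] choose=4:
        H0 returns [0, 0]
        H1 returns [0, 0]
        H2 returns [[0, 0]]
      branch[1] choose=6:
        H0 returns [0, 0]
        H1 returns [0, 0]
        H2 returns [[0, 0]]
      branch[2] choose=6:
        H0 returns [0, 0]
        H1 returns [0, 0]
        H2 returns [[0, 0]]
  branch[2] choose=1:
    emit(1) @ H0 ⇒ out+=1
    choose[4, 6, 6] @ H2
      branch[0] choose=4:
        H0 returns [1, 0]
        H1 returns [1, 0]
        H2 returns [[1, 0]]
      branch[1] choose=6:
        H0 returns [1, 0]
        H1 returns [1, 0]
        H2 returns [[1, 0]]
      branch[2] choose=6:
        H0 returns [1, 0]
        H1 returns [1, 0]
        H2 returns [[1, 0]]
= [[4, 0], [4, 0], [4, 0], [0, 0], [0, 0], [0, 0], [1, 0], [1, 0], [1, 0]]

Answer: 9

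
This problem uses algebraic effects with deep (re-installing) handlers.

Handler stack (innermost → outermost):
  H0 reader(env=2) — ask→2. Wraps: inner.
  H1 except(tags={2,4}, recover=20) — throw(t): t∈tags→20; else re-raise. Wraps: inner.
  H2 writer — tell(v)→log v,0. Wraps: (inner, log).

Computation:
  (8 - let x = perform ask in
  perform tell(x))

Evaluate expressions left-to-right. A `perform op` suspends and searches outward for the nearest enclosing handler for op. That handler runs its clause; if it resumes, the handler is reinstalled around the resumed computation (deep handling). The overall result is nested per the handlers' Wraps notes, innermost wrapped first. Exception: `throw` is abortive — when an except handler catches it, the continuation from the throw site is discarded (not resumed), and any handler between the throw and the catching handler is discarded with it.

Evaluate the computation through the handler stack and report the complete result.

Step-by-step:
ask @ H0 ⇒ 2
tell(2) @ H2 ⇒ log+=2
H0 returns 8
H1 returns 8
H2 returns (8, (2))
= (8, (2))

Answer: (8, (2))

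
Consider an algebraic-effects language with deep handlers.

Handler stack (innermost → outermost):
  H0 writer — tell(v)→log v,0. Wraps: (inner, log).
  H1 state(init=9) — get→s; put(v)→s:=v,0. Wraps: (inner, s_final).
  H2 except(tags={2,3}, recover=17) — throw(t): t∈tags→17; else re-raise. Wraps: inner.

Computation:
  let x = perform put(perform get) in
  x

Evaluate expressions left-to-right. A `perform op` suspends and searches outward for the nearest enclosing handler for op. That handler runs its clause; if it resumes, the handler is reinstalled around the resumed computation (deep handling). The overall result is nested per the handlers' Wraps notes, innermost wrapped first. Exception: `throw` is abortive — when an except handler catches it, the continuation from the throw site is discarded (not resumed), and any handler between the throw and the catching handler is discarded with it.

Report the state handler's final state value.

Working:
get @ H1 ⇒ 9
put(9) @ H1 ⇒ s:=9
H0 returns (0, ())
H1 returns ((0, ()), 9)
H2 returns ((0, ()), 9)
= ((0, ()), 9)

Answer: 9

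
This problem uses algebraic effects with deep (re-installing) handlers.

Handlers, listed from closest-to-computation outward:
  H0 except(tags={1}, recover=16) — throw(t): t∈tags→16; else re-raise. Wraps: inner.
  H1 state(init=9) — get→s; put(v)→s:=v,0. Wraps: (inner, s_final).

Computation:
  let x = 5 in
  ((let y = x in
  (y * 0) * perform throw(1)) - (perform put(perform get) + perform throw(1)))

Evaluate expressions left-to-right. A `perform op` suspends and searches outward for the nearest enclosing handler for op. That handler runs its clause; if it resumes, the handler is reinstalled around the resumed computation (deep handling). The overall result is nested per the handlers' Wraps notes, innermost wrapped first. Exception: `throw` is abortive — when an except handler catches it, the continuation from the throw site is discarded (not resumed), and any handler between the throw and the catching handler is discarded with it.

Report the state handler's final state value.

Working:
throw(1) @ H0 caught ⇒ 16
H1 returns (16, 9)
= (16, 9)

Answer: 9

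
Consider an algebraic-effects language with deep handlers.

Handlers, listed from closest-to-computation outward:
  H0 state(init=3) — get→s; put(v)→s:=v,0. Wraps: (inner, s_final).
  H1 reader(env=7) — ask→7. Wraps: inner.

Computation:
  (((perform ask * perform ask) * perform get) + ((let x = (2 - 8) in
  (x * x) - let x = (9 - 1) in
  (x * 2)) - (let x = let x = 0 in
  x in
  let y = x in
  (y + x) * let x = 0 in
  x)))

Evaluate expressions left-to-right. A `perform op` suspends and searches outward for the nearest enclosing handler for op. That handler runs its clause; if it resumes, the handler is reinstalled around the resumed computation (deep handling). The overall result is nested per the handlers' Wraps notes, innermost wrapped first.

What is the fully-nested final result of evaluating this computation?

Answer: (167, 3)

Evaluation trace:
ask @ H1 ⇒ 7
ask @ H1 ⇒ 7
get @ H0 ⇒ 3
H0 returns (167, 3)
H1 returns (167, 3)
= (167, 3)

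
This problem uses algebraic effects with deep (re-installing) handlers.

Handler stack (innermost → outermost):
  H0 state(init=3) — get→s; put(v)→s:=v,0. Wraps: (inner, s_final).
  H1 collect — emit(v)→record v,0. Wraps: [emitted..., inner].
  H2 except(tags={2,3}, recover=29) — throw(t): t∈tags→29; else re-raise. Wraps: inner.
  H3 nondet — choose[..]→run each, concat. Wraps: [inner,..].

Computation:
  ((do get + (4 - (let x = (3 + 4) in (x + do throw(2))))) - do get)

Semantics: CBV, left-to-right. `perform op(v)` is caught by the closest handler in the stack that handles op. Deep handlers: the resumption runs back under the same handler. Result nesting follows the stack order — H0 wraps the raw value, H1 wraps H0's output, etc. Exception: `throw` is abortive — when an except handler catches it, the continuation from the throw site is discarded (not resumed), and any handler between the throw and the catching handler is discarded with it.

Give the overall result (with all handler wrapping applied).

Answer: [29]

Evaluation trace:
get @ H0 ⇒ 3
throw(2) @ H2 caught ⇒ 29
H3 returns [29]
= [29]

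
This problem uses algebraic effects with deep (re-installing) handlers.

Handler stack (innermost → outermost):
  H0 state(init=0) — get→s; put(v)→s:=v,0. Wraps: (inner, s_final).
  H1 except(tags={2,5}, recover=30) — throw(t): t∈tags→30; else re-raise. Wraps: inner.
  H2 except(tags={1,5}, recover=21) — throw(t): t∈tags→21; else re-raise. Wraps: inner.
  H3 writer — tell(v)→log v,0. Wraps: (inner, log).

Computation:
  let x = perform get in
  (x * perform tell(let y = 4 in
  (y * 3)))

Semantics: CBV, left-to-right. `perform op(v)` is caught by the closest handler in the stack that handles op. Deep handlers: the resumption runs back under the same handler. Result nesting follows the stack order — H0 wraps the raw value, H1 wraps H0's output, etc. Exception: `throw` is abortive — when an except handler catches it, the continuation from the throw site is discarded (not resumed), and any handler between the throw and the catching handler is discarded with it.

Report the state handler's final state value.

Answer: 0

Step-by-step:
get @ H0 ⇒ 0
tell(12) @ H3 ⇒ log+=12
H0 returns (0, 0)
H1 returns (0, 0)
H2 returns (0, 0)
H3 returns ((0, 0), (12))
= ((0, 0), (12))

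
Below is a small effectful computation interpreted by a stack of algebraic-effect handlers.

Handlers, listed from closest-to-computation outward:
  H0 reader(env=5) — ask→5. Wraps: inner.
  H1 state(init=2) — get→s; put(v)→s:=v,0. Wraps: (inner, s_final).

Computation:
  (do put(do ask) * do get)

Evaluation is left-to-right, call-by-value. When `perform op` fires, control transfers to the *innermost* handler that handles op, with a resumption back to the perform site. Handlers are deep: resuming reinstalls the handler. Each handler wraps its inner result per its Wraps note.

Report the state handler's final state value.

Answer: 5

Step-by-step:
ask @ H0 ⇒ 5
put(5) @ H1 ⇒ s:=5
get @ H1 ⇒ 5
H0 returns 0
H1 returns (0, 5)
= (0, 5)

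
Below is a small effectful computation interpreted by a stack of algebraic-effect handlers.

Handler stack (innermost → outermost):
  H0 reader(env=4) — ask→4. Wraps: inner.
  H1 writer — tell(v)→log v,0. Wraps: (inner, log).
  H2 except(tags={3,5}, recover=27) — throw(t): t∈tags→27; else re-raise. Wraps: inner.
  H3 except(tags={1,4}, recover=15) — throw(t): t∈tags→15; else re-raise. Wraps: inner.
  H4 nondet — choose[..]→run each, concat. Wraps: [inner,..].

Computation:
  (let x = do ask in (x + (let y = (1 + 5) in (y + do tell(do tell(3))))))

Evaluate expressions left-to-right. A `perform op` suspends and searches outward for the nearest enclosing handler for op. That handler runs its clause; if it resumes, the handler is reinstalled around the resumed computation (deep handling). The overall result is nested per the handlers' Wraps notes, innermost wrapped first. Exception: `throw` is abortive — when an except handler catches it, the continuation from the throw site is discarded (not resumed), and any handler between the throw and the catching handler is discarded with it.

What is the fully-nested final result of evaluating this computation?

Answer: [(10, (3, 0))]

Working:
ask @ H0 ⇒ 4
tell(3) @ H1 ⇒ log+=3
tell(0) @ H1 ⇒ log+=0
H0 returns 10
H1 returns (10, (3, 0))
H2 returns (10, (3, 0))
H3 returns (10, (3, 0))
H4 returns [(10, (3, 0))]
= [(10, (3, 0))]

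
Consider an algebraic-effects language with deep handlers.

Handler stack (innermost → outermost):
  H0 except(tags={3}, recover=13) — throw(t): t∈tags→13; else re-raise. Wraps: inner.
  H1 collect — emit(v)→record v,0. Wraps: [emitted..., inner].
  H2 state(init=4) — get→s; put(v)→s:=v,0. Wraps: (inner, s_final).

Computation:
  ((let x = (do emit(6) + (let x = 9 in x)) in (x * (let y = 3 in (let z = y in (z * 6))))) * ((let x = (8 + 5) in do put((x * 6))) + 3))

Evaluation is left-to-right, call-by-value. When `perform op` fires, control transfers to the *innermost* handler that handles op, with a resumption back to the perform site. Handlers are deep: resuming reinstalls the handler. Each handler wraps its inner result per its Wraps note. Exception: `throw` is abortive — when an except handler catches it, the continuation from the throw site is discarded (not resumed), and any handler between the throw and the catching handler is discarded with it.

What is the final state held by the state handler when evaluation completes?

Step-by-step:
emit(6) @ H1 ⇒ out+=6
put(78) @ H2 ⇒ s:=78
H0 returns 486
H1 returns [6, 486]
H2 returns ([6, 486], 78)
= ([6, 486], 78)

Answer: 78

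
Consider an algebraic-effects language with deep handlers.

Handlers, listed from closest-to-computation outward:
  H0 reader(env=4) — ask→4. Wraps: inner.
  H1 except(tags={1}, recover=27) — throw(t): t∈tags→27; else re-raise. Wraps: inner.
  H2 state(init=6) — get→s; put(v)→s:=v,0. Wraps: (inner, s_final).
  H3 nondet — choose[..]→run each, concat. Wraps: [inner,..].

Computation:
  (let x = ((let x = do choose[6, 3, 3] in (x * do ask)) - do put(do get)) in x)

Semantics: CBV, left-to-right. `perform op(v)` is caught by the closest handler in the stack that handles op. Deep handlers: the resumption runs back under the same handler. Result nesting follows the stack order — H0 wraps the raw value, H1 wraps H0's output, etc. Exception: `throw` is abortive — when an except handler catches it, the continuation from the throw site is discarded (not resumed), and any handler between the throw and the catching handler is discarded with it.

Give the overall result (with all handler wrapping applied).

Step-by-step:
choose[6, 3, 3] @ H3
  branch[0] choose=6:
    ask @ H0 ⇒ 4
    get @ H2 ⇒ 6
    put(6) @ H2 ⇒ s:=6
    H0 returns 24
    H1 returns 24
    H2 returns (24, 6)
    H3 returns [(24, 6)]
  branch[1] choose=3:
    ask @ H0 ⇒ 4
    get @ H2 ⇒ 6
    put(6) @ H2 ⇒ s:=6
    H0 returns 12
    H1 returns 12
    H2 returns (12, 6)
    H3 returns [(12, 6)]
  branch[2] choose=3:
    ask @ H0 ⇒ 4
    get @ H2 ⇒ 6
    put(6) @ H2 ⇒ s:=6
    H0 returns 12
    H1 returns 12
    H2 returns (12, 6)
    H3 returns [(12, 6)]
= [(24, 6), (12, 6), (12, 6)]

Answer: [(24, 6), (12, 6), (12, 6)]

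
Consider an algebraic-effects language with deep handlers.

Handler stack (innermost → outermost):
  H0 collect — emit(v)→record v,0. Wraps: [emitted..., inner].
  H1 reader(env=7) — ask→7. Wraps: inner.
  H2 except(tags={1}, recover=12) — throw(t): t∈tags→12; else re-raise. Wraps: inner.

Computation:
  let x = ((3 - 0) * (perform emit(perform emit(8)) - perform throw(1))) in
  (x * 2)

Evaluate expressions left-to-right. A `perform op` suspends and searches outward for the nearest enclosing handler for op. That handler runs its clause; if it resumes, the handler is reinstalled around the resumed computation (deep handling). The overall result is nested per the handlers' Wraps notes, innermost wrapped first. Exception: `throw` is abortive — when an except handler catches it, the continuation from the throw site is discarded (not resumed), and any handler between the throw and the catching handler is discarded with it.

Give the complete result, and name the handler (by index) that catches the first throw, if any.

Answer: 12 ; first throw caught by: H2

Evaluation trace:
emit(8) @ H0 ⇒ out+=8
emit(0) @ H0 ⇒ out+=0
throw(1) @ H2 caught ⇒ 12
= 12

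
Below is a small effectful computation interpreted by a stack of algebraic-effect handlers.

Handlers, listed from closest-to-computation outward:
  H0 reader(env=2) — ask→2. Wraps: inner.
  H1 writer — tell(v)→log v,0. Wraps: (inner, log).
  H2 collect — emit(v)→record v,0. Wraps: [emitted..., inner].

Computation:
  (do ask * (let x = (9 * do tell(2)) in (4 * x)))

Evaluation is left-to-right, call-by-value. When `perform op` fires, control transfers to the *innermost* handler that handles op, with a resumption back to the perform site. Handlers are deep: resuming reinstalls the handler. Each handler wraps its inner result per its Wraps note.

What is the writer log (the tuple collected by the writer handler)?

Working:
ask @ H0 ⇒ 2
tell(2) @ H1 ⇒ log+=2
H0 returns 0
H1 returns (0, (2))
H2 returns [(0, (2))]
= [(0, (2))]

Answer: (2)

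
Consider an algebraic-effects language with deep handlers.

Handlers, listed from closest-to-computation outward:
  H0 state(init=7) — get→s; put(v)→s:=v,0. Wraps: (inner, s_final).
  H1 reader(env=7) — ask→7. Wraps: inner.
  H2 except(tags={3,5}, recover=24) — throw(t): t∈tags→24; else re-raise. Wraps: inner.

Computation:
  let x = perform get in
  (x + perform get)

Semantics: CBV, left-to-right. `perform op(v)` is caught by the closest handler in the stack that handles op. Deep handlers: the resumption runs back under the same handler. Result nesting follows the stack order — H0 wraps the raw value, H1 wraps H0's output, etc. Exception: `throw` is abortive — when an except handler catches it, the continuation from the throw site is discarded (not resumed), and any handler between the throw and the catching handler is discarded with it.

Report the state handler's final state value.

Answer: 7

Step-by-step:
get @ H0 ⇒ 7
get @ H0 ⇒ 7
H0 returns (14, 7)
H1 returns (14, 7)
H2 returns (14, 7)
= (14, 7)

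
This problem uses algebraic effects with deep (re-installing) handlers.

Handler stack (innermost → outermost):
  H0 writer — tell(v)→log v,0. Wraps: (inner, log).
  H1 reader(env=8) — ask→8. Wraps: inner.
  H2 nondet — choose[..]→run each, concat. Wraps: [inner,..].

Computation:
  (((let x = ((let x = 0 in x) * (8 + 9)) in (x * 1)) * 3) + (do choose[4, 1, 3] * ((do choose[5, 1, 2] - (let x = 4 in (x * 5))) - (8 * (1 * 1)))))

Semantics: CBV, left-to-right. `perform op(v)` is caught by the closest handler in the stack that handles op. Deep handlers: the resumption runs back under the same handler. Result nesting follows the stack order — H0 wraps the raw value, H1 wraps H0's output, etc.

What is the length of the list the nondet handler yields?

Answer: 9

Evaluation trace:
choose[4, 1, 3] @ H2
  branch[0] choose=4:
    choose[5, 1, 2] @ H2
      branch[0] choose=5:
        H0 returns (-92, ())
        H1 returns (-92, ())
        H2 returns [(-92, ())]
      branch[1] choose=1:
        H0 returns (-108, ())
        H1 returns (-108, ())
        H2 returns [(-108, ())]
      branch[2] choose=2:
        H0 returns (-104, ())
        H1 returns (-104, ())
        H2 returns [(-104, ())]
  branch[1] choose=1:
    choose[5, 1, 2] @ H2
      branch[0] choose=5:
        H0 returns (-23, ())
        H1 returns (-23, ())
        H2 returns [(-23, ())]
      branch[1] choose=1:
        H0 returns (-27, ())
        H1 returns (-27, ())
        H2 returns [(-27, ())]
      branch[2] choose=2:
        H0 returns (-26, ())
        H1 returns (-26, ())
        H2 returns [(-26, ())]
  branch[2] choose=3:
    choose[5, 1, 2] @ H2
      branch[0] choose=5:
        H0 returns (-69, ())
        H1 returns (-69, ())
        H2 returns [(-69, ())]
      branch[1] choose=1:
        H0 returns (-81, ())
        H1 returns (-81, ())
        H2 returns [(-81, ())]
      branch[2] choose=2:
        H0 returns (-78, ())
        H1 returns (-78, ())
        H2 returns [(-78, ())]
= [(-92, ()), (-108, ()), (-104, ()), (-23, ()), (-27, ()), (-26, ()), (-69, ()), (-81, ()), (-78, ())]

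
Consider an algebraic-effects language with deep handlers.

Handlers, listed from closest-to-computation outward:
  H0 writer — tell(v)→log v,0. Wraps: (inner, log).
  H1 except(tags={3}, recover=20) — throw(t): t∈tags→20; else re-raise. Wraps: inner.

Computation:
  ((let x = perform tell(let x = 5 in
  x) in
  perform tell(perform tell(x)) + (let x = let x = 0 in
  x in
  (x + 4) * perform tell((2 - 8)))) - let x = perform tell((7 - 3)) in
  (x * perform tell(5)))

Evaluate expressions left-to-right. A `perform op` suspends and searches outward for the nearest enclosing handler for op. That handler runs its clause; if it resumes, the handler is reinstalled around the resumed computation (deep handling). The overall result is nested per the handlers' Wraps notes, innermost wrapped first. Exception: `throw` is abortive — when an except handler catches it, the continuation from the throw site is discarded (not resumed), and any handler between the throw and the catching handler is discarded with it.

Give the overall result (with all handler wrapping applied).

Working:
tell(5) @ H0 ⇒ log+=5
tell(0) @ H0 ⇒ log+=0
tell(0) @ H0 ⇒ log+=0
tell(-6) @ H0 ⇒ log+=-6
tell(4) @ H0 ⇒ log+=4
tell(5) @ H0 ⇒ log+=5
H0 returns (0, (5, 0, 0, -6, 4, 5))
H1 returns (0, (5, 0, 0, -6, 4, 5))
= (0, (5, 0, 0, -6, 4, 5))

Answer: (0, (5, 0, 0, -6, 4, 5))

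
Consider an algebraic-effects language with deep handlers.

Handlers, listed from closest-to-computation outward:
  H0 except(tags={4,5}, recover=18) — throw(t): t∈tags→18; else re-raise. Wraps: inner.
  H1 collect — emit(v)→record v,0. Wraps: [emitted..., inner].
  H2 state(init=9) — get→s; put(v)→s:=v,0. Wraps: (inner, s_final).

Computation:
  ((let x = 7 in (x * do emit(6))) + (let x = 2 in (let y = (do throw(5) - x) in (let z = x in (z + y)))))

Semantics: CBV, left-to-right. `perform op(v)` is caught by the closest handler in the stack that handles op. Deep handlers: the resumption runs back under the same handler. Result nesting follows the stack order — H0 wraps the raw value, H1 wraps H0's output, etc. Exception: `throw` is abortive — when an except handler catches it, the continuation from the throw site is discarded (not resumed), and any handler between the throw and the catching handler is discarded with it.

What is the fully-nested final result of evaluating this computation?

Evaluation trace:
emit(6) @ H1 ⇒ out+=6
throw(5) @ H0 caught ⇒ 18
H1 returns [6, 18]
H2 returns ([6, 18], 9)
= ([6, 18], 9)

Answer: ([6, 18], 9)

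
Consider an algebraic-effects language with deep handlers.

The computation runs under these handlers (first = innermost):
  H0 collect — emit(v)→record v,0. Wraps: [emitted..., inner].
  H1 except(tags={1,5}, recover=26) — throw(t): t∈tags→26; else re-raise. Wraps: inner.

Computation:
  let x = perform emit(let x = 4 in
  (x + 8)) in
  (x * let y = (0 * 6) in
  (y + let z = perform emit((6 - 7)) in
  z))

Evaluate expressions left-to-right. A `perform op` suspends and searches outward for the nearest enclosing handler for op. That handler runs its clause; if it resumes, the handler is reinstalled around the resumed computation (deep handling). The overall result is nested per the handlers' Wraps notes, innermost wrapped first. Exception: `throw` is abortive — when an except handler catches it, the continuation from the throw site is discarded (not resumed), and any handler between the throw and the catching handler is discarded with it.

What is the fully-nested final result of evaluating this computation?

Answer: [12, -1, 0]

Working:
emit(12) @ H0 ⇒ out+=12
emit(-1) @ H0 ⇒ out+=-1
H0 returns [12, -1, 0]
H1 returns [12, -1, 0]
= [12, -1, 0]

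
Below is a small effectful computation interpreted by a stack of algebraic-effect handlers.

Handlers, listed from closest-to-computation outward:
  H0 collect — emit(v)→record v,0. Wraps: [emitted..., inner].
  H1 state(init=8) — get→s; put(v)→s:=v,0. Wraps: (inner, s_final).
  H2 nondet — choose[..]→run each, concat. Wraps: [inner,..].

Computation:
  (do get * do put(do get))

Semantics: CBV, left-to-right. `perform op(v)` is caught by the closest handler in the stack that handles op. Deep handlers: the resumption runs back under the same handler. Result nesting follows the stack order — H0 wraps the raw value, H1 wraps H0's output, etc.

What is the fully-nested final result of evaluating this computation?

Answer: [([0], 8)]

Step-by-step:
get @ H1 ⇒ 8
get @ H1 ⇒ 8
put(8) @ H1 ⇒ s:=8
H0 returns [0]
H1 returns ([0], 8)
H2 returns [([0], 8)]
= [([0], 8)]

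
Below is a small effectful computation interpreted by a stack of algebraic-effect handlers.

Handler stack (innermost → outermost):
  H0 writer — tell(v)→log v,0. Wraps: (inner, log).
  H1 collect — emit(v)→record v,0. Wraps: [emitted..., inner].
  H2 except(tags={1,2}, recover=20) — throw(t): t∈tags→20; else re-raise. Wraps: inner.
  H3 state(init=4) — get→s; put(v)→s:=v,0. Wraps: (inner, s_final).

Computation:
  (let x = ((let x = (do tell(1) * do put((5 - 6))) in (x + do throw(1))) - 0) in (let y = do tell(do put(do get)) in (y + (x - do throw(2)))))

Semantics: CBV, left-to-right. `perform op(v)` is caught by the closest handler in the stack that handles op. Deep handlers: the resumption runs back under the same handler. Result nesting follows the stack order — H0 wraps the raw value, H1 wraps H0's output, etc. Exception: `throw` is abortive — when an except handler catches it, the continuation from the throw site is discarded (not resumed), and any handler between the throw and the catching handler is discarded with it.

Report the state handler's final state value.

Evaluation trace:
tell(1) @ H0 ⇒ log+=1
put(-1) @ H3 ⇒ s:=-1
throw(1) @ H2 caught ⇒ 20
H3 returns (20, -1)
= (20, -1)

Answer: -1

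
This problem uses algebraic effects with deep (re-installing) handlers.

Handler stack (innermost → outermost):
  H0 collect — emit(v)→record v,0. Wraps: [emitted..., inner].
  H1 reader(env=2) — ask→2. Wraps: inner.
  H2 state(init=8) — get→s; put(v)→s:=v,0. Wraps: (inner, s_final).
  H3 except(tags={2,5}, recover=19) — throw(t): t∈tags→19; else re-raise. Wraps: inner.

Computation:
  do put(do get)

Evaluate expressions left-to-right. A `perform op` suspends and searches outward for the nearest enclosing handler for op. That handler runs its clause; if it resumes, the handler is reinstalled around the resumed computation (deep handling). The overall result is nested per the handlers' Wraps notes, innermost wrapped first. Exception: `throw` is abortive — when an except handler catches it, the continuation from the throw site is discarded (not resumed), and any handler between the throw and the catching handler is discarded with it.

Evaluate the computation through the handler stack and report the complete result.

Step-by-step:
get @ H2 ⇒ 8
put(8) @ H2 ⇒ s:=8
H0 returns [0]
H1 returns [0]
H2 returns ([0], 8)
H3 returns ([0], 8)
= ([0], 8)

Answer: ([0], 8)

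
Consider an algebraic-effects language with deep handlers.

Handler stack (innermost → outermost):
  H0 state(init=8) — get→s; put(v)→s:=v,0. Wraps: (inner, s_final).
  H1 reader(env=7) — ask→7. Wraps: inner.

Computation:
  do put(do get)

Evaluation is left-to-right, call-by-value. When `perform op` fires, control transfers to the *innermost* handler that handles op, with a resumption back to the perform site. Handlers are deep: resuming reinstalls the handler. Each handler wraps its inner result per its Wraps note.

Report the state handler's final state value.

Step-by-step:
get @ H0 ⇒ 8
put(8) @ H0 ⇒ s:=8
H0 returns (0, 8)
H1 returns (0, 8)
= (0, 8)

Answer: 8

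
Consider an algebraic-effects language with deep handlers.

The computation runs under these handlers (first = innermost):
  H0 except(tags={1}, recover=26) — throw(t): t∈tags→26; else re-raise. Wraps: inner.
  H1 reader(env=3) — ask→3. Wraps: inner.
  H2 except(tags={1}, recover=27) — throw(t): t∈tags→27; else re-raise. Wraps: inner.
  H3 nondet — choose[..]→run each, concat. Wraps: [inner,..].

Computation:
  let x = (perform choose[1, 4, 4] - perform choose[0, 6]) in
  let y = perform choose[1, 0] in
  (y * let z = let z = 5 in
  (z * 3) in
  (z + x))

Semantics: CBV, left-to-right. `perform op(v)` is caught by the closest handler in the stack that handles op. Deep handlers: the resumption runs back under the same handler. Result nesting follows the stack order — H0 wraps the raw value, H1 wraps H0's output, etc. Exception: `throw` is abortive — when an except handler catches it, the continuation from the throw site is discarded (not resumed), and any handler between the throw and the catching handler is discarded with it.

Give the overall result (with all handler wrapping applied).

Answer: [16, 0, 10, 0, 19, 0, 13, 0, 19, 0, 13, 0]

Working:
choose[1, 4, 4] @ H3
  branch[0] choose=1:
    choose[0, 6] @ H3
      branch[0] choose=0:
        choose[1, 0] @ H3
          branch[0] choose=1:
            H0 returns 16
            H1 returns 16
            H2 returns 16
            H3 returns [16]
          branch[1] choose=0:
            H0 returns 0
            H1 returns 0
            H2 returns 0
            H3 returns [0]
      branch[1] choose=6:
        choose[1, 0] @ H3
          branch[0] choose=1:
            H0 returns 10
            H1 returns 10
            H2 returns 10
            H3 returns [10]
          branch[1] choose=0:
            H0 returns 0
            H1 returns 0
            H2 returns 0
            H3 returns [0]
  branch[1] choose=4:
    choose[0, 6] @ H3
      branch[0] choose=0:
        choose[1, 0] @ H3
          branch[0] choose=1:
            H0 returns 19
            H1 returns 19
            H2 returns 19
            H3 returns [19]
          branch[1] choose=0:
            H0 returns 0
            H1 returns 0
            H2 returns 0
            H3 returns [0]
      branch[1] choose=6:
        choose[1, 0] @ H3
          branch[0] choose=1:
            H0 returns 13
            H1 returns 13
            H2 returns 13
            H3 returns [13]
          branch[1] choose=0:
            H0 returns 0
            H1 returns 0
            H2 returns 0
            H3 returns [0]
  branch[2] choose=4:
    choose[0, 6] @ H3
      branch[0] choose=0:
        choose[1, 0] @ H3
          branch[0] choose=1:
            H0 returns 19
            H1 returns 19
            H2 returns 19
            H3 returns [19]
          branch[1] choose=0:
            H0 returns 0
            H1 returns 0
            H2 returns 0
            H3 returns [0]
      branch[1] choose=6:
        choose[1, 0] @ H3
          branch[0] choose=1:
            H0 returns 13
            H1 returns 13
            H2 returns 13
            H3 returns [13]
          branch[1] choose=0:
            H0 returns 0
            H1 returns 0
            H2 returns 0
            H3 returns [0]
= [16, 0, 10, 0, 19, 0, 13, 0, 19, 0, 13, 0]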